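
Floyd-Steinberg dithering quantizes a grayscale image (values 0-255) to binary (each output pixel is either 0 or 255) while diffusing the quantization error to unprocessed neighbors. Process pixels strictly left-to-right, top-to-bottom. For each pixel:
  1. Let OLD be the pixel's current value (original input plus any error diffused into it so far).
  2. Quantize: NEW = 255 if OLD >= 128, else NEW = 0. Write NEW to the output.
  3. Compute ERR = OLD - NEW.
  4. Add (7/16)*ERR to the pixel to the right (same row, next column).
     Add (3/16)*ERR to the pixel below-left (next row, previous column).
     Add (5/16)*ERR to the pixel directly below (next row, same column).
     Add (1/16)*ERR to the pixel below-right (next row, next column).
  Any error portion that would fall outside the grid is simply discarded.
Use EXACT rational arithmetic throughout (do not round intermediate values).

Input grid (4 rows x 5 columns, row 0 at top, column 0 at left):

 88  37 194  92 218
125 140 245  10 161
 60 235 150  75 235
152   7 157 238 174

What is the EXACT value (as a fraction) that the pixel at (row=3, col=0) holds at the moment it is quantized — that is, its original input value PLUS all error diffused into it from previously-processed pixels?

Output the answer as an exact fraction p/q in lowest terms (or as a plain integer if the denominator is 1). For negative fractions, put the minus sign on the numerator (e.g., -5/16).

(0,0): OLD=88 → NEW=0, ERR=88
(0,1): OLD=151/2 → NEW=0, ERR=151/2
(0,2): OLD=7265/32 → NEW=255, ERR=-895/32
(0,3): OLD=40839/512 → NEW=0, ERR=40839/512
(0,4): OLD=2071729/8192 → NEW=255, ERR=-17231/8192
(1,0): OLD=5333/32 → NEW=255, ERR=-2827/32
(1,1): OLD=32051/256 → NEW=0, ERR=32051/256
(1,2): OLD=2545327/8192 → NEW=255, ERR=456367/8192
(1,3): OLD=1872899/32768 → NEW=0, ERR=1872899/32768
(1,4): OLD=99789737/524288 → NEW=255, ERR=-33903703/524288
(2,0): OLD=228833/4096 → NEW=0, ERR=228833/4096
(2,1): OLD=39779131/131072 → NEW=255, ERR=6355771/131072
(2,2): OLD=434457457/2097152 → NEW=255, ERR=-100316303/2097152
(2,3): OLD=2123681475/33554432 → NEW=0, ERR=2123681475/33554432
(2,4): OLD=132099098261/536870912 → NEW=255, ERR=-4802984299/536870912
(3,0): OLD=374447697/2097152 → NEW=255, ERR=-160326063/2097152
Target (3,0): original=152, with diffused error = 374447697/2097152

Answer: 374447697/2097152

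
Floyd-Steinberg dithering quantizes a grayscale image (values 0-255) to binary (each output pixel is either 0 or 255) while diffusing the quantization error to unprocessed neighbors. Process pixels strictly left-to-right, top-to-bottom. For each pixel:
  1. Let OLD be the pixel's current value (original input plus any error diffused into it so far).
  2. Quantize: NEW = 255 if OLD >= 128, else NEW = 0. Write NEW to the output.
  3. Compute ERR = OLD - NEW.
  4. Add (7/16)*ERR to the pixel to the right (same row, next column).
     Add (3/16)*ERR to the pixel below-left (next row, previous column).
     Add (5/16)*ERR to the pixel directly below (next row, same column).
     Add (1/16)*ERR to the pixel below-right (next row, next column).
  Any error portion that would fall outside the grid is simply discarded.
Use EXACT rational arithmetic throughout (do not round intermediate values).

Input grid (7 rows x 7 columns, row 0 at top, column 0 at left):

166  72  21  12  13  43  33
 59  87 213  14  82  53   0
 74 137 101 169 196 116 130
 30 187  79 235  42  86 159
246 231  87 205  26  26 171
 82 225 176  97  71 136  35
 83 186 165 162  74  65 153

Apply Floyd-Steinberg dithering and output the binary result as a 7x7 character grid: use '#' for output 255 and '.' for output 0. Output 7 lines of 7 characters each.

(0,0): OLD=166 → NEW=255, ERR=-89
(0,1): OLD=529/16 → NEW=0, ERR=529/16
(0,2): OLD=9079/256 → NEW=0, ERR=9079/256
(0,3): OLD=112705/4096 → NEW=0, ERR=112705/4096
(0,4): OLD=1640903/65536 → NEW=0, ERR=1640903/65536
(0,5): OLD=56575089/1048576 → NEW=0, ERR=56575089/1048576
(0,6): OLD=949673751/16777216 → NEW=0, ERR=949673751/16777216
(1,0): OLD=9571/256 → NEW=0, ERR=9571/256
(1,1): OLD=235061/2048 → NEW=0, ERR=235061/2048
(1,2): OLD=18449881/65536 → NEW=255, ERR=1738201/65536
(1,3): OLD=10777701/262144 → NEW=0, ERR=10777701/262144
(1,4): OLD=2007357327/16777216 → NEW=0, ERR=2007357327/16777216
(1,5): OLD=18036839999/134217728 → NEW=255, ERR=-16188680641/134217728
(1,6): OLD=-68092203055/2147483648 → NEW=0, ERR=-68092203055/2147483648
(2,0): OLD=3512855/32768 → NEW=0, ERR=3512855/32768
(2,1): OLD=238109421/1048576 → NEW=255, ERR=-29277459/1048576
(2,2): OLD=1878296327/16777216 → NEW=0, ERR=1878296327/16777216
(2,3): OLD=34214791055/134217728 → NEW=255, ERR=-10729585/134217728
(2,4): OLD=229039060991/1073741824 → NEW=255, ERR=-44765104129/1073741824
(2,5): OLD=2116588870293/34359738368 → NEW=0, ERR=2116588870293/34359738368
(2,6): OLD=76692699408995/549755813888 → NEW=255, ERR=-63495033132445/549755813888
(3,0): OLD=977540903/16777216 → NEW=0, ERR=977540903/16777216
(3,1): OLD=31065745307/134217728 → NEW=255, ERR=-3159775333/134217728
(3,2): OLD=109442465217/1073741824 → NEW=0, ERR=109442465217/1073741824
(3,3): OLD=1197213245975/4294967296 → NEW=255, ERR=101996585495/4294967296
(3,4): OLD=27986156147495/549755813888 → NEW=0, ERR=27986156147495/549755813888
(3,5): OLD=454144684927205/4398046511104 → NEW=0, ERR=454144684927205/4398046511104
(3,6): OLD=12098765168838715/70368744177664 → NEW=255, ERR=-5845264596465605/70368744177664
(4,0): OLD=557903287529/2147483648 → NEW=255, ERR=10294957289/2147483648
(4,1): OLD=8538162264277/34359738368 → NEW=255, ERR=-223571019563/34359738368
(4,2): OLD=65413568672667/549755813888 → NEW=0, ERR=65413568672667/549755813888
(4,3): OLD=1233182437805849/4398046511104 → NEW=255, ERR=111680577474329/4398046511104
(4,4): OLD=2598838097583931/35184372088832 → NEW=0, ERR=2598838097583931/35184372088832
(4,5): OLD=88035139935742203/1125899906842624 → NEW=0, ERR=88035139935742203/1125899906842624
(4,6): OLD=3345347996295730765/18014398509481984 → NEW=255, ERR=-1248323623622175155/18014398509481984
(5,0): OLD=45232860263247/549755813888 → NEW=0, ERR=45232860263247/549755813888
(5,1): OLD=1238370742679237/4398046511104 → NEW=255, ERR=116868882347717/4398046511104
(5,2): OLD=8062974270264243/35184372088832 → NEW=255, ERR=-909040612387917/35184372088832
(5,3): OLD=32346533490963743/281474976710656 → NEW=0, ERR=32346533490963743/281474976710656
(5,4): OLD=2893234975174289461/18014398509481984 → NEW=255, ERR=-1700436644743616459/18014398509481984
(5,5): OLD=15962360036691652709/144115188075855872 → NEW=0, ERR=15962360036691652709/144115188075855872
(5,6): OLD=153776578546208853067/2305843009213693952 → NEW=0, ERR=153776578546208853067/2305843009213693952
(6,0): OLD=8000526824319143/70368744177664 → NEW=0, ERR=8000526824319143/70368744177664
(6,1): OLD=275106143470147539/1125899906842624 → NEW=255, ERR=-11998332774721581/1125899906842624
(6,2): OLD=3161017762431990041/18014398509481984 → NEW=255, ERR=-1432653857485915879/18014398509481984
(6,3): OLD=20724447961755413127/144115188075855872 → NEW=255, ERR=-16024924997587834233/144115188075855872
(6,4): OLD=6861118395800281125/288230376151711744 → NEW=0, ERR=6861118395800281125/288230376151711744
(6,5): OLD=4302962007793833322249/36893488147419103232 → NEW=0, ERR=4302962007793833322249/36893488147419103232
(6,6): OLD=136824483492528569306543/590295810358705651712 → NEW=255, ERR=-13700948148941371880017/590295810358705651712
Row 0: #......
Row 1: ..#..#.
Row 2: .#.##.#
Row 3: .#.#..#
Row 4: ##.#..#
Row 5: .##.#..
Row 6: .###..#

Answer: #......
..#..#.
.#.##.#
.#.#..#
##.#..#
.##.#..
.###..#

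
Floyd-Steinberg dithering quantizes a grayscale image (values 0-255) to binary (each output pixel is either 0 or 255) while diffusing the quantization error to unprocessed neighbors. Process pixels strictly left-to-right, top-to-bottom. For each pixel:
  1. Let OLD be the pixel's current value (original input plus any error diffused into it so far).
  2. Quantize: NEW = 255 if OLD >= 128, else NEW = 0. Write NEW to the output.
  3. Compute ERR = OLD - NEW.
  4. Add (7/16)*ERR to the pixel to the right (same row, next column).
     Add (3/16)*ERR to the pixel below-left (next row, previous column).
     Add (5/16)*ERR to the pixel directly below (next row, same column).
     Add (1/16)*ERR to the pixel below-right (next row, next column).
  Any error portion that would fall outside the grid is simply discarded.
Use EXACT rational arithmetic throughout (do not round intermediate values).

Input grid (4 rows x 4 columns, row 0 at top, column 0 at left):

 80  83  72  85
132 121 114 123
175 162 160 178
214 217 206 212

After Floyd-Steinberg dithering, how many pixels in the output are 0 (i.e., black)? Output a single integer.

Answer: 6

Derivation:
(0,0): OLD=80 → NEW=0, ERR=80
(0,1): OLD=118 → NEW=0, ERR=118
(0,2): OLD=989/8 → NEW=0, ERR=989/8
(0,3): OLD=17803/128 → NEW=255, ERR=-14837/128
(1,0): OLD=1433/8 → NEW=255, ERR=-607/8
(1,1): OLD=9783/64 → NEW=255, ERR=-6537/64
(1,2): OLD=191667/2048 → NEW=0, ERR=191667/2048
(1,3): OLD=4438357/32768 → NEW=255, ERR=-3917483/32768
(2,0): OLD=135309/1024 → NEW=255, ERR=-125811/1024
(2,1): OLD=2920751/32768 → NEW=0, ERR=2920751/32768
(2,2): OLD=13070663/65536 → NEW=255, ERR=-3641017/65536
(2,3): OLD=128117923/1048576 → NEW=0, ERR=128117923/1048576
(3,0): OLD=100830125/524288 → NEW=255, ERR=-32863315/524288
(3,1): OLD=1672145171/8388608 → NEW=255, ERR=-466949869/8388608
(3,2): OLD=25872494413/134217728 → NEW=255, ERR=-8353026227/134217728
(3,3): OLD=471334017691/2147483648 → NEW=255, ERR=-76274312549/2147483648
Output grid:
  Row 0: ...#  (3 black, running=3)
  Row 1: ##.#  (1 black, running=4)
  Row 2: #.#.  (2 black, running=6)
  Row 3: ####  (0 black, running=6)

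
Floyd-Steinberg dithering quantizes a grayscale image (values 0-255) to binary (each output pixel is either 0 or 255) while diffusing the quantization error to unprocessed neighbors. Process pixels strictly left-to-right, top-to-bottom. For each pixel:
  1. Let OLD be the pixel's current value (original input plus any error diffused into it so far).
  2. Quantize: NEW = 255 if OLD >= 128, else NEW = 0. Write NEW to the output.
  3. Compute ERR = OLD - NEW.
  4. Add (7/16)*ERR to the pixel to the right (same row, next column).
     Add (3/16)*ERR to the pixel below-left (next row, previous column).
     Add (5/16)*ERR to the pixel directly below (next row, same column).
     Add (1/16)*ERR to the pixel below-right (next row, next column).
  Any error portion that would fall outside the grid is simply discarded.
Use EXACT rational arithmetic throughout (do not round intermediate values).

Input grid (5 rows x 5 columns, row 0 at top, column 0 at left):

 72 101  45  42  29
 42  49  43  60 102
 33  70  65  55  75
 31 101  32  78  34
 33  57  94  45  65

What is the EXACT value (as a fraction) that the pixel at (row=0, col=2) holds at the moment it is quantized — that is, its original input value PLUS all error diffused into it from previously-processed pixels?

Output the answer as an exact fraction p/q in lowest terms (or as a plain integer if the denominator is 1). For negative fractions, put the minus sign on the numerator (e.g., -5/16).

Answer: -275/32

Derivation:
(0,0): OLD=72 → NEW=0, ERR=72
(0,1): OLD=265/2 → NEW=255, ERR=-245/2
(0,2): OLD=-275/32 → NEW=0, ERR=-275/32
Target (0,2): original=45, with diffused error = -275/32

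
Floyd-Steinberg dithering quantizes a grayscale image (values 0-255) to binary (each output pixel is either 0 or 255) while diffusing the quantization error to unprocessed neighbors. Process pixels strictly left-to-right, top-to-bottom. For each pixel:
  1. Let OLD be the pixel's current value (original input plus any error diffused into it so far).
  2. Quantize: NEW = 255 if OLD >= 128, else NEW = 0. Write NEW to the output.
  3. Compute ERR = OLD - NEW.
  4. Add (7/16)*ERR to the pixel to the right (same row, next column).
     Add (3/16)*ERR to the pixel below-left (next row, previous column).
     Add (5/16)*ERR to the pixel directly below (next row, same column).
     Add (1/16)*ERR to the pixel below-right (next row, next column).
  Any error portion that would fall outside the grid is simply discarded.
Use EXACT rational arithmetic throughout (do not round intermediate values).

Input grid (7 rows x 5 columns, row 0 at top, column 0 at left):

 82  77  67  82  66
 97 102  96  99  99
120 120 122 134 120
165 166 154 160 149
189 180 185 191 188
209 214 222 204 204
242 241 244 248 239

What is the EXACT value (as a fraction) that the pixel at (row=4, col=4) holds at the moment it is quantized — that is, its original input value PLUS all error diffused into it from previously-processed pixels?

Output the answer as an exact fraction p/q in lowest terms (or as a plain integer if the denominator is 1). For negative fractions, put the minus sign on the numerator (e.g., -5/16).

(0,0): OLD=82 → NEW=0, ERR=82
(0,1): OLD=903/8 → NEW=0, ERR=903/8
(0,2): OLD=14897/128 → NEW=0, ERR=14897/128
(0,3): OLD=272215/2048 → NEW=255, ERR=-250025/2048
(0,4): OLD=412513/32768 → NEW=0, ERR=412513/32768
(1,0): OLD=18405/128 → NEW=255, ERR=-14235/128
(1,1): OLD=118339/1024 → NEW=0, ERR=118339/1024
(1,2): OLD=5475327/32768 → NEW=255, ERR=-2880513/32768
(1,3): OLD=4197523/131072 → NEW=0, ERR=4197523/131072
(1,4): OLD=229249369/2097152 → NEW=0, ERR=229249369/2097152
(2,0): OLD=1751697/16384 → NEW=0, ERR=1751697/16384
(2,1): OLD=94086859/524288 → NEW=255, ERR=-39606581/524288
(2,2): OLD=626682913/8388608 → NEW=0, ERR=626682913/8388608
(2,3): OLD=25728744403/134217728 → NEW=255, ERR=-8496776237/134217728
(2,4): OLD=275878665733/2147483648 → NEW=255, ERR=-271729664507/2147483648
(3,0): OLD=1545572097/8388608 → NEW=255, ERR=-593522943/8388608
(3,1): OLD=8866936685/67108864 → NEW=255, ERR=-8245823635/67108864
(3,2): OLD=229775970495/2147483648 → NEW=0, ERR=229775970495/2147483648
(3,3): OLD=721436208199/4294967296 → NEW=255, ERR=-373780452281/4294967296
(3,4): OLD=4633545383043/68719476736 → NEW=0, ERR=4633545383043/68719476736
(4,0): OLD=154458816111/1073741824 → NEW=255, ERR=-119345349009/1073741824
(4,1): OLD=3731972276591/34359738368 → NEW=0, ERR=3731972276591/34359738368
(4,2): OLD=133018116589153/549755813888 → NEW=255, ERR=-7169615952287/549755813888
(4,3): OLD=1560674703755631/8796093022208 → NEW=255, ERR=-682329016907409/8796093022208
(4,4): OLD=23882311371325833/140737488355328 → NEW=255, ERR=-12005748159282807/140737488355328
Target (4,4): original=188, with diffused error = 23882311371325833/140737488355328

Answer: 23882311371325833/140737488355328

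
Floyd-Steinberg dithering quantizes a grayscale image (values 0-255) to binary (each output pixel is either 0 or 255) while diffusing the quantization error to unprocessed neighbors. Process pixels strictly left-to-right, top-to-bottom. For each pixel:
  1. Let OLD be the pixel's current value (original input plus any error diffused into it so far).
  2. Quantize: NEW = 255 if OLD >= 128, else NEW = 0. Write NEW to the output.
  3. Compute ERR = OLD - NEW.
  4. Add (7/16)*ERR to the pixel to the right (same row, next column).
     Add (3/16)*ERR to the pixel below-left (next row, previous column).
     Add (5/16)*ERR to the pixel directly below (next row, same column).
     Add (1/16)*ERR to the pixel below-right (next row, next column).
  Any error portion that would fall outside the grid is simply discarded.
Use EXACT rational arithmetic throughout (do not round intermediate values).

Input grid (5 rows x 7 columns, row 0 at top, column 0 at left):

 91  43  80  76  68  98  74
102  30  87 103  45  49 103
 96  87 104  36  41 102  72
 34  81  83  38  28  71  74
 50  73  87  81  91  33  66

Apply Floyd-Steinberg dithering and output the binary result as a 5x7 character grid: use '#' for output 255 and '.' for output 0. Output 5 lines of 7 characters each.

Answer: .....#.
#.##...
.....#.
.#....#
..#.#..

Derivation:
(0,0): OLD=91 → NEW=0, ERR=91
(0,1): OLD=1325/16 → NEW=0, ERR=1325/16
(0,2): OLD=29755/256 → NEW=0, ERR=29755/256
(0,3): OLD=519581/4096 → NEW=0, ERR=519581/4096
(0,4): OLD=8093515/65536 → NEW=0, ERR=8093515/65536
(0,5): OLD=159415053/1048576 → NEW=255, ERR=-107971827/1048576
(0,6): OLD=485711195/16777216 → NEW=0, ERR=485711195/16777216
(1,0): OLD=37367/256 → NEW=255, ERR=-27913/256
(1,1): OLD=73025/2048 → NEW=0, ERR=73025/2048
(1,2): OLD=11002325/65536 → NEW=255, ERR=-5709355/65536
(1,3): OLD=35375537/262144 → NEW=255, ERR=-31471183/262144
(1,4): OLD=330360051/16777216 → NEW=0, ERR=330360051/16777216
(1,5): OLD=5178592483/134217728 → NEW=0, ERR=5178592483/134217728
(1,6): OLD=263049017069/2147483648 → NEW=0, ERR=263049017069/2147483648
(2,0): OLD=2248283/32768 → NEW=0, ERR=2248283/32768
(2,1): OLD=110112281/1048576 → NEW=0, ERR=110112281/1048576
(2,2): OLD=1718602635/16777216 → NEW=0, ERR=1718602635/16777216
(2,3): OLD=5576300787/134217728 → NEW=0, ERR=5576300787/134217728
(2,4): OLD=69858934435/1073741824 → NEW=0, ERR=69858934435/1073741824
(2,5): OLD=5728438932001/34359738368 → NEW=255, ERR=-3033294351839/34359738368
(2,6): OLD=40718999178231/549755813888 → NEW=0, ERR=40718999178231/549755813888
(3,0): OLD=1260487467/16777216 → NEW=0, ERR=1260487467/16777216
(3,1): OLD=22841297743/134217728 → NEW=255, ERR=-11384222897/134217728
(3,2): OLD=99059481117/1073741824 → NEW=0, ERR=99059481117/1073741824
(3,3): OLD=472217700059/4294967296 → NEW=0, ERR=472217700059/4294967296
(3,4): OLD=45342433447723/549755813888 → NEW=0, ERR=45342433447723/549755813888
(3,5): OLD=428590431264561/4398046511104 → NEW=0, ERR=428590431264561/4398046511104
(3,6): OLD=9447918378092911/70368744177664 → NEW=255, ERR=-8496111387211409/70368744177664
(4,0): OLD=123641012389/2147483648 → NEW=0, ERR=123641012389/2147483648
(4,1): OLD=3218709438305/34359738368 → NEW=0, ERR=3218709438305/34359738368
(4,2): OLD=94628102594895/549755813888 → NEW=255, ERR=-45559629946545/549755813888
(4,3): OLD=441265603942933/4398046511104 → NEW=0, ERR=441265603942933/4398046511104
(4,4): OLD=6537717252165487/35184372088832 → NEW=255, ERR=-2434297630486673/35184372088832
(4,5): OLD=17677261919832367/1125899906842624 → NEW=0, ERR=17677261919832367/1125899906842624
(4,6): OLD=742721374491452409/18014398509481984 → NEW=0, ERR=742721374491452409/18014398509481984
Row 0: .....#.
Row 1: #.##...
Row 2: .....#.
Row 3: .#....#
Row 4: ..#.#..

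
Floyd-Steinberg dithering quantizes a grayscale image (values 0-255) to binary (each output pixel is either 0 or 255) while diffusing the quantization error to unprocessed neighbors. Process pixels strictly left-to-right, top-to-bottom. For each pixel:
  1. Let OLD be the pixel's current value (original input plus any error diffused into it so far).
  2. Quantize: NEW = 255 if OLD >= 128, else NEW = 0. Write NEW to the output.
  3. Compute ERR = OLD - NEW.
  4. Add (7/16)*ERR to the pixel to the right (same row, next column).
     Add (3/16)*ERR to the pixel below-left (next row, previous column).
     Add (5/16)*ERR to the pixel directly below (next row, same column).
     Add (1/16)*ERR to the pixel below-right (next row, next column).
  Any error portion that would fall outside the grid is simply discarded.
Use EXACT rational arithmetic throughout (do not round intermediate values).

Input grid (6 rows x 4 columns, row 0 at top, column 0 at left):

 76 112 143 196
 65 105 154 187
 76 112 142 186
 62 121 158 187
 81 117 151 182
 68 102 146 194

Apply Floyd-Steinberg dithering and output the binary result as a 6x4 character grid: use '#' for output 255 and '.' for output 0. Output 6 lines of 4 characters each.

(0,0): OLD=76 → NEW=0, ERR=76
(0,1): OLD=581/4 → NEW=255, ERR=-439/4
(0,2): OLD=6079/64 → NEW=0, ERR=6079/64
(0,3): OLD=243257/1024 → NEW=255, ERR=-17863/1024
(1,0): OLD=4363/64 → NEW=0, ERR=4363/64
(1,1): OLD=63021/512 → NEW=0, ERR=63021/512
(1,2): OLD=3725777/16384 → NEW=255, ERR=-452143/16384
(1,3): OLD=45983111/262144 → NEW=255, ERR=-20863609/262144
(2,0): OLD=986175/8192 → NEW=0, ERR=986175/8192
(2,1): OLD=53010437/262144 → NEW=255, ERR=-13836283/262144
(2,2): OLD=54030209/524288 → NEW=0, ERR=54030209/524288
(2,3): OLD=1715387885/8388608 → NEW=255, ERR=-423707155/8388608
(3,0): OLD=376325999/4194304 → NEW=0, ERR=376325999/4194304
(3,1): OLD=11449198513/67108864 → NEW=255, ERR=-5663561807/67108864
(3,2): OLD=150874549135/1073741824 → NEW=255, ERR=-122929615985/1073741824
(3,3): OLD=2191609514345/17179869184 → NEW=0, ERR=2191609514345/17179869184
(4,0): OLD=100088482243/1073741824 → NEW=0, ERR=100088482243/1073741824
(4,1): OLD=992564866729/8589934592 → NEW=0, ERR=992564866729/8589934592
(4,2): OLD=50693059524393/274877906944 → NEW=255, ERR=-19400806746327/274877906944
(4,3): OLD=808497597252079/4398046511104 → NEW=255, ERR=-313004263079441/4398046511104
(5,0): OLD=16327082726003/137438953472 → NEW=0, ERR=16327082726003/137438953472
(5,1): OLD=803410512188517/4398046511104 → NEW=255, ERR=-318091348143003/4398046511104
(5,2): OLD=189509784242459/2199023255552 → NEW=0, ERR=189509784242459/2199023255552
(5,3): OLD=14429239126522805/70368744177664 → NEW=255, ERR=-3514790638781515/70368744177664
Row 0: .#.#
Row 1: ..##
Row 2: .#.#
Row 3: .##.
Row 4: ..##
Row 5: .#.#

Answer: .#.#
..##
.#.#
.##.
..##
.#.#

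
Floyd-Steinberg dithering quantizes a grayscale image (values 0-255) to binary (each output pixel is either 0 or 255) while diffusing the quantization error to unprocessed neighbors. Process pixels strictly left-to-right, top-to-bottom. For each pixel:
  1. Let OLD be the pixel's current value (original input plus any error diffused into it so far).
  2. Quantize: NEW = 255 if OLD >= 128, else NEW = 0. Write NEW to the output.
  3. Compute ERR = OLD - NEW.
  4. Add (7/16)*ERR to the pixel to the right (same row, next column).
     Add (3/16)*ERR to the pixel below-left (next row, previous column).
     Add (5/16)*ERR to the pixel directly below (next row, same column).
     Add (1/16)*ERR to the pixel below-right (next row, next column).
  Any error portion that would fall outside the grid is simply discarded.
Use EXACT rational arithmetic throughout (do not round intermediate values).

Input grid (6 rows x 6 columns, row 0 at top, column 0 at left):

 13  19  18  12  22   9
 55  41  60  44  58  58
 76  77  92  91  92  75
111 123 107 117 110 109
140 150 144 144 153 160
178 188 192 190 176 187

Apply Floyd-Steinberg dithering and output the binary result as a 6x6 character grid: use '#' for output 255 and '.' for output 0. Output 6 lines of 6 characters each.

Answer: ......
......
.#.##.
#.#..#
.#.##.
####.#

Derivation:
(0,0): OLD=13 → NEW=0, ERR=13
(0,1): OLD=395/16 → NEW=0, ERR=395/16
(0,2): OLD=7373/256 → NEW=0, ERR=7373/256
(0,3): OLD=100763/4096 → NEW=0, ERR=100763/4096
(0,4): OLD=2147133/65536 → NEW=0, ERR=2147133/65536
(0,5): OLD=24467115/1048576 → NEW=0, ERR=24467115/1048576
(1,0): OLD=16305/256 → NEW=0, ERR=16305/256
(1,1): OLD=169559/2048 → NEW=0, ERR=169559/2048
(1,2): OLD=7299235/65536 → NEW=0, ERR=7299235/65536
(1,3): OLD=28405479/262144 → NEW=0, ERR=28405479/262144
(1,4): OLD=2039399253/16777216 → NEW=0, ERR=2039399253/16777216
(1,5): OLD=32352086467/268435456 → NEW=0, ERR=32352086467/268435456
(2,0): OLD=3651245/32768 → NEW=0, ERR=3651245/32768
(2,1): OLD=185059007/1048576 → NEW=255, ERR=-82327873/1048576
(2,2): OLD=1978827517/16777216 → NEW=0, ERR=1978827517/16777216
(2,3): OLD=27677987157/134217728 → NEW=255, ERR=-6547533483/134217728
(2,4): OLD=592766932607/4294967296 → NEW=255, ERR=-502449727873/4294967296
(2,5): OLD=4747065786217/68719476736 → NEW=0, ERR=4747065786217/68719476736
(3,0): OLD=2199486557/16777216 → NEW=255, ERR=-2078703523/16777216
(3,1): OLD=9843163289/134217728 → NEW=0, ERR=9843163289/134217728
(3,2): OLD=173827712923/1073741824 → NEW=255, ERR=-99976452197/1073741824
(3,3): OLD=3192463420049/68719476736 → NEW=0, ERR=3192463420049/68719476736
(3,4): OLD=56993202490609/549755813888 → NEW=0, ERR=56993202490609/549755813888
(3,5): OLD=1483295623135871/8796093022208 → NEW=255, ERR=-759708097527169/8796093022208
(4,0): OLD=247029059667/2147483648 → NEW=0, ERR=247029059667/2147483648
(4,1): OLD=6804684471863/34359738368 → NEW=255, ERR=-1957048811977/34359738368
(4,2): OLD=113555616193141/1099511627776 → NEW=0, ERR=113555616193141/1099511627776
(4,3): OLD=3823144505245737/17592186044416 → NEW=255, ERR=-662862936080343/17592186044416
(4,4): OLD=43803565333034937/281474976710656 → NEW=255, ERR=-27972553728182343/281474976710656
(4,5): OLD=432395288352847727/4503599627370496 → NEW=0, ERR=432395288352847727/4503599627370496
(5,0): OLD=111747713209493/549755813888 → NEW=255, ERR=-28440019331947/549755813888
(5,1): OLD=3063188622915557/17592186044416 → NEW=255, ERR=-1422818818410523/17592186044416
(5,2): OLD=25088657647525159/140737488355328 → NEW=255, ERR=-10799401883083481/140737488355328
(5,3): OLD=596615844511695133/4503599627370496 → NEW=255, ERR=-551802060467781347/4503599627370496
(5,4): OLD=963651347821029405/9007199254740992 → NEW=0, ERR=963651347821029405/9007199254740992
(5,5): OLD=37123930769158896193/144115188075855872 → NEW=255, ERR=374557809815648833/144115188075855872
Row 0: ......
Row 1: ......
Row 2: .#.##.
Row 3: #.#..#
Row 4: .#.##.
Row 5: ####.#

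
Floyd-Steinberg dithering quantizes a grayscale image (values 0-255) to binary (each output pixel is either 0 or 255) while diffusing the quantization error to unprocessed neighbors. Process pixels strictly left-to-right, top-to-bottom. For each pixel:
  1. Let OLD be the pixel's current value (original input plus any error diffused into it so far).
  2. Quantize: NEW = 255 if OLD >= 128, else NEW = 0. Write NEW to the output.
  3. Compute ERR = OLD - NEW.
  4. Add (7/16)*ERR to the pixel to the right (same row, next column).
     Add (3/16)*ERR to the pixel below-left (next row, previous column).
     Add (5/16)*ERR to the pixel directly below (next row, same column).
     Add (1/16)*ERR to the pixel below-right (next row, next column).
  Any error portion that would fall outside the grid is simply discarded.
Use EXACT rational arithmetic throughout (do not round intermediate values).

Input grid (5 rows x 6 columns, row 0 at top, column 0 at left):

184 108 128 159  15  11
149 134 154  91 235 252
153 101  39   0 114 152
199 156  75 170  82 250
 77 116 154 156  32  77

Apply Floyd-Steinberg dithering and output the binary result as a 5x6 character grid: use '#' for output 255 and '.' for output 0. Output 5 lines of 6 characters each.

Answer: #.#...
#.#.##
#...##
##.#.#
..#...

Derivation:
(0,0): OLD=184 → NEW=255, ERR=-71
(0,1): OLD=1231/16 → NEW=0, ERR=1231/16
(0,2): OLD=41385/256 → NEW=255, ERR=-23895/256
(0,3): OLD=483999/4096 → NEW=0, ERR=483999/4096
(0,4): OLD=4371033/65536 → NEW=0, ERR=4371033/65536
(0,5): OLD=42131567/1048576 → NEW=0, ERR=42131567/1048576
(1,0): OLD=36157/256 → NEW=255, ERR=-29123/256
(1,1): OLD=176811/2048 → NEW=0, ERR=176811/2048
(1,2): OLD=12423431/65536 → NEW=255, ERR=-4288249/65536
(1,3): OLD=27779643/262144 → NEW=0, ERR=27779643/262144
(1,4): OLD=5320456849/16777216 → NEW=255, ERR=1042266769/16777216
(1,5): OLD=79431112103/268435456 → NEW=255, ERR=10980070823/268435456
(2,0): OLD=4379017/32768 → NEW=255, ERR=-3976823/32768
(2,1): OLD=58200179/1048576 → NEW=0, ERR=58200179/1048576
(2,2): OLD=1142535705/16777216 → NEW=0, ERR=1142535705/16777216
(2,3): OLD=9458122129/134217728 → NEW=0, ERR=9458122129/134217728
(2,4): OLD=766807889971/4294967296 → NEW=255, ERR=-328408770509/4294967296
(2,5): OLD=9291725029013/68719476736 → NEW=255, ERR=-8231741538667/68719476736
(3,0): OLD=2876974841/16777216 → NEW=255, ERR=-1401215239/16777216
(3,1): OLD=19057456261/134217728 → NEW=255, ERR=-15168064379/134217728
(3,2): OLD=68205120223/1073741824 → NEW=0, ERR=68205120223/1073741824
(3,3): OLD=14412616780957/68719476736 → NEW=255, ERR=-3110849786723/68719476736
(3,4): OLD=11129318621949/549755813888 → NEW=0, ERR=11129318621949/549755813888
(3,5): OLD=1905622501733811/8796093022208 → NEW=255, ERR=-337381218929229/8796093022208
(4,0): OLD=63803438199/2147483648 → NEW=0, ERR=63803438199/2147483648
(4,1): OLD=3448783738507/34359738368 → NEW=0, ERR=3448783738507/34359738368
(4,2): OLD=222334803165745/1099511627776 → NEW=255, ERR=-58040661917135/1099511627776
(4,3): OLD=2225846361411157/17592186044416 → NEW=0, ERR=2225846361411157/17592186044416
(4,4): OLD=23548149905154469/281474976710656 → NEW=0, ERR=23548149905154469/281474976710656
(4,5): OLD=463331436749370723/4503599627370496 → NEW=0, ERR=463331436749370723/4503599627370496
Row 0: #.#...
Row 1: #.#.##
Row 2: #...##
Row 3: ##.#.#
Row 4: ..#...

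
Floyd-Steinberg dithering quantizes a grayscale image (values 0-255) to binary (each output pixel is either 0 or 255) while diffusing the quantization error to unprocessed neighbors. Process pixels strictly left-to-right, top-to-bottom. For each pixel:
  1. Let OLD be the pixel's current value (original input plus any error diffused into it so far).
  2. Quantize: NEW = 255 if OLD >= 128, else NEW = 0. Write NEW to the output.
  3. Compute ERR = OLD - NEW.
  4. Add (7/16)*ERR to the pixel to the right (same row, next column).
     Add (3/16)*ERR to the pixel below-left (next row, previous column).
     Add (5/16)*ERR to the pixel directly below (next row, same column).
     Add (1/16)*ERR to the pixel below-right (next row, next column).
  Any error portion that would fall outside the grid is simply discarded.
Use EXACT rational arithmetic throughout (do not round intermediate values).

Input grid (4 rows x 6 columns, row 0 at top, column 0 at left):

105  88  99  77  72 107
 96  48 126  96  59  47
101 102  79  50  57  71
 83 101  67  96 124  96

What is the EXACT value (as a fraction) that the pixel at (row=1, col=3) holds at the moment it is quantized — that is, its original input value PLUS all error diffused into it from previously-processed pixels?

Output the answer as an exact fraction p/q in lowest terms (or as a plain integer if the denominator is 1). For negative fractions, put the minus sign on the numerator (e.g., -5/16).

Answer: 31183899/262144

Derivation:
(0,0): OLD=105 → NEW=0, ERR=105
(0,1): OLD=2143/16 → NEW=255, ERR=-1937/16
(0,2): OLD=11785/256 → NEW=0, ERR=11785/256
(0,3): OLD=397887/4096 → NEW=0, ERR=397887/4096
(0,4): OLD=7503801/65536 → NEW=0, ERR=7503801/65536
(0,5): OLD=164724239/1048576 → NEW=255, ERR=-102662641/1048576
(1,0): OLD=27165/256 → NEW=0, ERR=27165/256
(1,1): OLD=147019/2048 → NEW=0, ERR=147019/2048
(1,2): OLD=11956391/65536 → NEW=255, ERR=-4755289/65536
(1,3): OLD=31183899/262144 → NEW=0, ERR=31183899/262144
Target (1,3): original=96, with diffused error = 31183899/262144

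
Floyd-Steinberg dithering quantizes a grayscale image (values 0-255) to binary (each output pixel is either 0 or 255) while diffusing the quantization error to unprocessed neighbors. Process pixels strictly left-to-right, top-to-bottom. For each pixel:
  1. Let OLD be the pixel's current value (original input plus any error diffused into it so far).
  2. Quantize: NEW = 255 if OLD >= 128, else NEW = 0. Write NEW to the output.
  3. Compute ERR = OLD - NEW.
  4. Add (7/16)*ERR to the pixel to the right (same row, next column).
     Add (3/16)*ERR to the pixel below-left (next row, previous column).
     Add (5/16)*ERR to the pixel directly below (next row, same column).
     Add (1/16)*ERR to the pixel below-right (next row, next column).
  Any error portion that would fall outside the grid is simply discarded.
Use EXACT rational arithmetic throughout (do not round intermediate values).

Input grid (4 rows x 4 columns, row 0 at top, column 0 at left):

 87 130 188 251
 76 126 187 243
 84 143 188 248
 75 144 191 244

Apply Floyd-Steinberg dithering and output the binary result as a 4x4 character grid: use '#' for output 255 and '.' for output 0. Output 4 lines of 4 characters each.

Answer: .###
..##
#.##
.###

Derivation:
(0,0): OLD=87 → NEW=0, ERR=87
(0,1): OLD=2689/16 → NEW=255, ERR=-1391/16
(0,2): OLD=38391/256 → NEW=255, ERR=-26889/256
(0,3): OLD=839873/4096 → NEW=255, ERR=-204607/4096
(1,0): OLD=22243/256 → NEW=0, ERR=22243/256
(1,1): OLD=251061/2048 → NEW=0, ERR=251061/2048
(1,2): OLD=12649049/65536 → NEW=255, ERR=-4062631/65536
(1,3): OLD=203113407/1048576 → NEW=255, ERR=-64273473/1048576
(2,0): OLD=4395415/32768 → NEW=255, ERR=-3960425/32768
(2,1): OLD=128176493/1048576 → NEW=0, ERR=128176493/1048576
(2,2): OLD=457758049/2097152 → NEW=255, ERR=-77015711/2097152
(2,3): OLD=7009650237/33554432 → NEW=255, ERR=-1546729923/33554432
(3,0): OLD=1009152679/16777216 → NEW=0, ERR=1009152679/16777216
(3,1): OLD=52096779193/268435456 → NEW=255, ERR=-16354262087/268435456
(3,2): OLD=652260527943/4294967296 → NEW=255, ERR=-442956132537/4294967296
(3,3): OLD=12519224068977/68719476736 → NEW=255, ERR=-5004242498703/68719476736
Row 0: .###
Row 1: ..##
Row 2: #.##
Row 3: .###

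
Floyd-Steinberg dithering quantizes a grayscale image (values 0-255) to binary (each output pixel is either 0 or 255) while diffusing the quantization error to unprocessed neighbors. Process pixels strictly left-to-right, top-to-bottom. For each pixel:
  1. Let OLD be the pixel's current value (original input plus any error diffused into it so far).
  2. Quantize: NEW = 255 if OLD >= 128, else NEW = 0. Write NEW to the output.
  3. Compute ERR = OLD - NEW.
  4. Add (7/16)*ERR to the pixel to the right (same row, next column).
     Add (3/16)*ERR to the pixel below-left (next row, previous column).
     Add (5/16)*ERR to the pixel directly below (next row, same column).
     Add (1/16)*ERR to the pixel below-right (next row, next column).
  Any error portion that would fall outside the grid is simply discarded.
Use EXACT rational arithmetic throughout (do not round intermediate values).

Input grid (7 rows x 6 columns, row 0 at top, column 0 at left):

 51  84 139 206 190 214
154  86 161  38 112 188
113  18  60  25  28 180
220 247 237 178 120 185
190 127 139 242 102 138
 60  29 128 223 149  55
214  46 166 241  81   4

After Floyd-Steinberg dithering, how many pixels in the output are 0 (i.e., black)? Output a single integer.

(0,0): OLD=51 → NEW=0, ERR=51
(0,1): OLD=1701/16 → NEW=0, ERR=1701/16
(0,2): OLD=47491/256 → NEW=255, ERR=-17789/256
(0,3): OLD=719253/4096 → NEW=255, ERR=-325227/4096
(0,4): OLD=10175251/65536 → NEW=255, ERR=-6536429/65536
(0,5): OLD=178640261/1048576 → NEW=255, ERR=-88746619/1048576
(1,0): OLD=48607/256 → NEW=255, ERR=-16673/256
(1,1): OLD=165657/2048 → NEW=0, ERR=165657/2048
(1,2): OLD=10907149/65536 → NEW=255, ERR=-5804531/65536
(1,3): OLD=-12741815/262144 → NEW=0, ERR=-12741815/262144
(1,4): OLD=649865083/16777216 → NEW=0, ERR=649865083/16777216
(1,5): OLD=46241865965/268435456 → NEW=255, ERR=-22209175315/268435456
(2,0): OLD=3532835/32768 → NEW=0, ERR=3532835/32768
(2,1): OLD=73157297/1048576 → NEW=0, ERR=73157297/1048576
(2,2): OLD=986286163/16777216 → NEW=0, ERR=986286163/16777216
(2,3): OLD=5000572027/134217728 → NEW=0, ERR=5000572027/134217728
(2,4): OLD=162581154801/4294967296 → NEW=0, ERR=162581154801/4294967296
(2,5): OLD=11897205332135/68719476736 → NEW=255, ERR=-5626261235545/68719476736
(3,0): OLD=4475713011/16777216 → NEW=255, ERR=197522931/16777216
(3,1): OLD=39153235959/134217728 → NEW=255, ERR=4927715319/134217728
(3,2): OLD=303632464213/1073741824 → NEW=255, ERR=29828299093/1073741824
(3,3): OLD=14607583480063/68719476736 → NEW=255, ERR=-2915883087617/68719476736
(3,4): OLD=55109107637535/549755813888 → NEW=0, ERR=55109107637535/549755813888
(3,5): OLD=1808800900963953/8796093022208 → NEW=255, ERR=-434202819699087/8796093022208
(4,0): OLD=430705956317/2147483648 → NEW=255, ERR=-116902373923/2147483648
(4,1): OLD=4143840110521/34359738368 → NEW=0, ERR=4143840110521/34359738368
(4,2): OLD=214166274498395/1099511627776 → NEW=255, ERR=-66209190584485/1099511627776
(4,3): OLD=3921772865744359/17592186044416 → NEW=255, ERR=-564234575581721/17592186044416
(4,4): OLD=30226579828795991/281474976710656 → NEW=0, ERR=30226579828795991/281474976710656
(4,5): OLD=791826219337264385/4503599627370496 → NEW=255, ERR=-356591685642212095/4503599627370496
(5,0): OLD=36064679251003/549755813888 → NEW=0, ERR=36064679251003/549755813888
(5,1): OLD=1419611735283435/17592186044416 → NEW=0, ERR=1419611735283435/17592186044416
(5,2): OLD=20549143164515401/140737488355328 → NEW=255, ERR=-15338916366093239/140737488355328
(5,3): OLD=818149308428537395/4503599627370496 → NEW=255, ERR=-330268596550939085/4503599627370496
(5,4): OLD=1203576076727851411/9007199254740992 → NEW=255, ERR=-1093259733231101549/9007199254740992
(5,5): OLD=-2325149090346287121/144115188075855872 → NEW=0, ERR=-2325149090346287121/144115188075855872
(6,0): OLD=70264828902091169/281474976710656 → NEW=255, ERR=-1511290159126111/281474976710656
(6,1): OLD=236587108147788941/4503599627370496 → NEW=0, ERR=236587108147788941/4503599627370496
(6,2): OLD=2634014640833845957/18014398509481984 → NEW=255, ERR=-1959656979084059963/18014398509481984
(6,3): OLD=40617610173708784977/288230376151711744 → NEW=255, ERR=-32881135744977709743/288230376151711744
(6,4): OLD=-66631024760539619983/4611686018427387904 → NEW=0, ERR=-66631024760539619983/4611686018427387904
(6,5): OLD=-1103042106014154446473/73786976294838206464 → NEW=0, ERR=-1103042106014154446473/73786976294838206464
Output grid:
  Row 0: ..####  (2 black, running=2)
  Row 1: #.#..#  (3 black, running=5)
  Row 2: .....#  (5 black, running=10)
  Row 3: ####.#  (1 black, running=11)
  Row 4: #.##.#  (2 black, running=13)
  Row 5: ..###.  (3 black, running=16)
  Row 6: #.##..  (3 black, running=19)

Answer: 19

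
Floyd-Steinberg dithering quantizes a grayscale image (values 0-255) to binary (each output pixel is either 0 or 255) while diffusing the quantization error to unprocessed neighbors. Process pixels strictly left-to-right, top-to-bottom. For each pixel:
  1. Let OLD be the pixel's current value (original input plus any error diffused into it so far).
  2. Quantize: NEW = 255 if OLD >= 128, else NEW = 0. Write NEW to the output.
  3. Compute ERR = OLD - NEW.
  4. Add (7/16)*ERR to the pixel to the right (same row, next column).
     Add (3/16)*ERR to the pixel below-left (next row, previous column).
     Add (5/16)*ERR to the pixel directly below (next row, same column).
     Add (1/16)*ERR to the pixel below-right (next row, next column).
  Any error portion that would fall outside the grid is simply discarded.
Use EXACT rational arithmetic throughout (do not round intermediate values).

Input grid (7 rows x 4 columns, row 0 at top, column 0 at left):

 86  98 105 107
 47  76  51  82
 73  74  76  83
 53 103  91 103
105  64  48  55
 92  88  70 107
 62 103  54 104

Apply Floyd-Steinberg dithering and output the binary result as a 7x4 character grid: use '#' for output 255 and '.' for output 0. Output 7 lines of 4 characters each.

Answer: .#.#
....
.#.#
..#.
#...
.#.#
....

Derivation:
(0,0): OLD=86 → NEW=0, ERR=86
(0,1): OLD=1085/8 → NEW=255, ERR=-955/8
(0,2): OLD=6755/128 → NEW=0, ERR=6755/128
(0,3): OLD=266421/2048 → NEW=255, ERR=-255819/2048
(1,0): OLD=6591/128 → NEW=0, ERR=6591/128
(1,1): OLD=78329/1024 → NEW=0, ERR=78329/1024
(1,2): OLD=2296237/32768 → NEW=0, ERR=2296237/32768
(1,3): OLD=40329035/524288 → NEW=0, ERR=40329035/524288
(2,0): OLD=1694659/16384 → NEW=0, ERR=1694659/16384
(2,1): OLD=83631185/524288 → NEW=255, ERR=-50062255/524288
(2,2): OLD=78986117/1048576 → NEW=0, ERR=78986117/1048576
(2,3): OLD=2422181681/16777216 → NEW=255, ERR=-1856008399/16777216
(3,0): OLD=565554899/8388608 → NEW=0, ERR=565554899/8388608
(3,1): OLD=16541662093/134217728 → NEW=0, ERR=16541662093/134217728
(3,2): OLD=304403622643/2147483648 → NEW=255, ERR=-243204707597/2147483648
(3,3): OLD=810538290981/34359738368 → NEW=0, ERR=810538290981/34359738368
(4,0): OLD=320355161239/2147483648 → NEW=255, ERR=-227253169001/2147483648
(4,1): OLD=673375985669/17179869184 → NEW=0, ERR=673375985669/17179869184
(4,2): OLD=23025446626981/549755813888 → NEW=0, ERR=23025446626981/549755813888
(4,3): OLD=647545900743955/8796093022208 → NEW=0, ERR=647545900743955/8796093022208
(5,0): OLD=18218768635815/274877906944 → NEW=0, ERR=18218768635815/274877906944
(5,1): OLD=1147758633179441/8796093022208 → NEW=255, ERR=-1095245087483599/8796093022208
(5,2): OLD=197323453423145/4398046511104 → NEW=0, ERR=197323453423145/4398046511104
(5,3): OLD=21427576251695597/140737488355328 → NEW=255, ERR=-14460483278913043/140737488355328
(6,0): OLD=8354991997309939/140737488355328 → NEW=0, ERR=8354991997309939/140737488355328
(6,1): OLD=231071778862221397/2251799813685248 → NEW=0, ERR=231071778862221397/2251799813685248
(6,2): OLD=3093719592039227843/36028797018963968 → NEW=0, ERR=3093719592039227843/36028797018963968
(6,3): OLD=64715010517264346453/576460752303423488 → NEW=0, ERR=64715010517264346453/576460752303423488
Row 0: .#.#
Row 1: ....
Row 2: .#.#
Row 3: ..#.
Row 4: #...
Row 5: .#.#
Row 6: ....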